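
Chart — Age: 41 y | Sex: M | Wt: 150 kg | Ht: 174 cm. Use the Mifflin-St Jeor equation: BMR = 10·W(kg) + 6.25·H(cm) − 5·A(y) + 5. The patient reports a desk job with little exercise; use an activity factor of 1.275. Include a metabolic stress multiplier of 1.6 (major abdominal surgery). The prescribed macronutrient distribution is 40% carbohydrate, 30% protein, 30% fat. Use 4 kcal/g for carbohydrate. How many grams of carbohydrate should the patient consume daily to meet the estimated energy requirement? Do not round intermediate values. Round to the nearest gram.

Mifflin-St Jeor (male): BMR = 10(150) + 6.25(174) − 5(41) + 5 = 1500 + 1087.5 − 205 + 5 = 2387.5 kcal/day.
TEE = 2387.5 × 1.275 = 3044.0625 kcal/day.
With stress factor 1.6: 3044.0625 × 1.6 = 4870.5 kcal/day.
Carbohydrate energy = 40% × 4870.5 = 1948.2 kcal.
Carbohydrate = 1948.2 ÷ 4 kcal/g = 487.05 g.

487 g/day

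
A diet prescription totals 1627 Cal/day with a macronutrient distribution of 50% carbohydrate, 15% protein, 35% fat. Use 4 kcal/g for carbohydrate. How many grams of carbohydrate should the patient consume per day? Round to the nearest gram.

203 g/day

Carbohydrate energy = 50% × 1627 = 813.5 kcal.
At 4 kcal/g: 813.5 ÷ 4 = 203.375 g.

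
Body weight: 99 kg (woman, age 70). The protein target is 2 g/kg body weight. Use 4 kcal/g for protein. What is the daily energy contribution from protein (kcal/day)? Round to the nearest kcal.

792 kcal/day

Protein = 2 g/kg × 99 kg = 198 g/day.
Protein energy = 198 g × 4 kcal/g = 792 kcal/day.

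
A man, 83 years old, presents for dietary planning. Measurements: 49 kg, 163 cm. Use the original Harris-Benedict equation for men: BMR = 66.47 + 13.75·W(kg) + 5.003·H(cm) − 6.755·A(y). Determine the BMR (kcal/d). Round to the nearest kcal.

Harris-Benedict: BMR = 66.47 + 13.75(49) + 5.003(163) − 6.755(83) = 995.044 kcal/day.

995 kcal/d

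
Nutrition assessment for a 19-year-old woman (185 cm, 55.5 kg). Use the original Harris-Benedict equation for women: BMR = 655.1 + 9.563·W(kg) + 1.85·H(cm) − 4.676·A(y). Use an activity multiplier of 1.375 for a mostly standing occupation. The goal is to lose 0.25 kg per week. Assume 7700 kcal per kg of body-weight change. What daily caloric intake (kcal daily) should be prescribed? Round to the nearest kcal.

1704 kcal daily

Harris-Benedict: BMR = 655.1 + 9.563(55.5) + 1.85(185) − 4.676(19) = 1439.2525 kcal/day.
TEE = 1439.2525 × 1.375 = 1978.9722 kcal/day.
Required daily deficit = 0.25 × 7700 ÷ 7 = 275 kcal/day.
Target intake = 1978.9722 − 275 = 1703.9722 kcal/day.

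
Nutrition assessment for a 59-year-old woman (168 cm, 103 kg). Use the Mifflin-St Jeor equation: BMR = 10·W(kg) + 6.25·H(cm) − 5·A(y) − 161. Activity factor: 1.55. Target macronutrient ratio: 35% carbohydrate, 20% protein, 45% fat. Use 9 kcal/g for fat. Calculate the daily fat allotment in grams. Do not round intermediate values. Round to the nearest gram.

126 g/day

Mifflin-St Jeor (female): BMR = 10(103) + 6.25(168) − 5(59) − 161 = 1030 + 1050 − 295 − 161 = 1624 kcal/day.
TEE = 1624 × 1.55 = 2517.2 kcal/day.
Fat energy = 45% × 2517.2 = 1132.74 kcal.
Fat = 1132.74 ÷ 9 kcal/g = 125.86 g.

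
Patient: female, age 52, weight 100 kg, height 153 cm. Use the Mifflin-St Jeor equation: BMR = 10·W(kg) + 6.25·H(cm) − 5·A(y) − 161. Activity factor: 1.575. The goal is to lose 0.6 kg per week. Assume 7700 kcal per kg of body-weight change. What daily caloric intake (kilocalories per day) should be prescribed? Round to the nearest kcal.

1758 kilocalories per day

Mifflin-St Jeor (female): BMR = 10(100) + 6.25(153) − 5(52) − 161 = 1000 + 956.25 − 260 − 161 = 1535.25 kcal/day.
TEE = 1535.25 × 1.575 = 2418.0188 kcal/day.
Required daily deficit = 0.6 × 7700 ÷ 7 = 660 kcal/day.
Target intake = 2418.0188 − 660 = 1758.0188 kcal/day.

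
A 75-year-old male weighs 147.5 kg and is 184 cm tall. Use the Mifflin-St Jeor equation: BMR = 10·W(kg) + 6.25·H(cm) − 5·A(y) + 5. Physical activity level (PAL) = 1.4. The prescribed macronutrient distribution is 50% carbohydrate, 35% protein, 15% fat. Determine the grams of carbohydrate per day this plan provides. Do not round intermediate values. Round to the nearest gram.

395 g/day

Mifflin-St Jeor (male): BMR = 10(147.5) + 6.25(184) − 5(75) + 5 = 1475 + 1150 − 375 + 5 = 2255 kcal/day.
TEE = 2255 × 1.4 = 3157 kcal/day.
Carbohydrate energy = 50% × 3157 = 1578.5 kcal.
Carbohydrate = 1578.5 ÷ 4 kcal/g = 394.625 g.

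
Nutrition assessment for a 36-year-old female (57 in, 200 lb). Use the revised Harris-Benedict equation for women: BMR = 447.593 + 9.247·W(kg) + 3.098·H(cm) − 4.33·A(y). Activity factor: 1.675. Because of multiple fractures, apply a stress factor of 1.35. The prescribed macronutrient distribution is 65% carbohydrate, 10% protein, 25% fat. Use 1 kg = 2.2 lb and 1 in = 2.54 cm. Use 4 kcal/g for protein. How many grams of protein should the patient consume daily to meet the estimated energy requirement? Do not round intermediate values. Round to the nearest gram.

89 g/day

Convert to metric: weight = 200 ÷ 2.2 = 90.9091 kg; height = 57 × 2.54 = 144.78 cm.
Harris-Benedict: BMR = 447.593 + 9.247(90.9091) + 3.098(144.78) − 4.33(36) = 1580.8778 kcal/day.
TEE = 1580.8778 × 1.675 = 2647.9703 kcal/day.
With stress factor 1.35: 2647.9703 × 1.35 = 3574.7599 kcal/day.
Protein energy = 10% × 3574.7599 = 357.476 kcal.
Protein = 357.476 ÷ 4 kcal/g = 89.369 g.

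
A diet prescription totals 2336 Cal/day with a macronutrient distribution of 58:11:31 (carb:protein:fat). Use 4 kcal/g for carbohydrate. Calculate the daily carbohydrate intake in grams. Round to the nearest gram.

339 g/day

Carbohydrate energy = 58% × 2336 = 1354.88 kcal.
At 4 kcal/g: 1354.88 ÷ 4 = 338.72 g.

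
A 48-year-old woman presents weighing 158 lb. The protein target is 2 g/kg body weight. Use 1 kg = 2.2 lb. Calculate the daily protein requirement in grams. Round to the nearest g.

Weight in kg = 158 ÷ 2.2 = 71.8182 kg.
Protein = 2 g/kg × 71.8182 kg = 143.6364 g/day.

144 g/day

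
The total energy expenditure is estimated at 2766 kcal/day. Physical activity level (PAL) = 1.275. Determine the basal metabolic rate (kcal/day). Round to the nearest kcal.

BMR = TEE ÷ activity factor = 2766 ÷ 1.275 = 2169.4118 kcal/day.

2169 kcal/day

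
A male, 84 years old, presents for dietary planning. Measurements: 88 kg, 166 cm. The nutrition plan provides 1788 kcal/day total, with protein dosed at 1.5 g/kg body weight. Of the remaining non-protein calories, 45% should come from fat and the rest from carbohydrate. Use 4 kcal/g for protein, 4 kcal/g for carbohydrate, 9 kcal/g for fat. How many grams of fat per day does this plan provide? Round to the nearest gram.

Protein = 1.5 × 88 = 132 g → 132 × 4 = 528 kcal.
Non-protein calories = 1788 − 528 = 1260 kcal.
Fat: 45% × 1260 = 567 kcal; carbohydrate: 693 kcal.
Fat: 567 kcal ÷ 9 kcal/g = 63 g.

63 g/day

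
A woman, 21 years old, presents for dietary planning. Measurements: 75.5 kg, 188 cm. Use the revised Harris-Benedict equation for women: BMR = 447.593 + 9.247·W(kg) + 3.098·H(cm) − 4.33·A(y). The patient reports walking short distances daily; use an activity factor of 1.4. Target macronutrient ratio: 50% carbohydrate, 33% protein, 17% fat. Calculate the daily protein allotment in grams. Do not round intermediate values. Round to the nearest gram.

189 g/day

Harris-Benedict: BMR = 447.593 + 9.247(75.5) + 3.098(188) − 4.33(21) = 1637.2355 kcal/day.
TEE = 1637.2355 × 1.4 = 2292.1297 kcal/day.
Protein energy = 33% × 2292.1297 = 756.4028 kcal.
Protein = 756.4028 ÷ 4 kcal/g = 189.1007 g.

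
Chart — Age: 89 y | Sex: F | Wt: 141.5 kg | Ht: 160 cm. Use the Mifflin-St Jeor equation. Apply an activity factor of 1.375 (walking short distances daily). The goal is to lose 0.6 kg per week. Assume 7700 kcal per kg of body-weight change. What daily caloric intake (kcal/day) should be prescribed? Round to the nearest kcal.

Mifflin-St Jeor (female): BMR = 10(141.5) + 6.25(160) − 5(89) − 161 = 1415 + 1000 − 445 − 161 = 1809 kcal/day.
TEE = 1809 × 1.375 = 2487.375 kcal/day.
Required daily deficit = 0.6 × 7700 ÷ 7 = 660 kcal/day.
Target intake = 2487.375 − 660 = 1827.375 kcal/day.

1827 kcal/day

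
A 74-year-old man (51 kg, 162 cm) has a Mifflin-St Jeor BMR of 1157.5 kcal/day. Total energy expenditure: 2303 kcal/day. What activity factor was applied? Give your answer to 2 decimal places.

1.99

Activity factor = TEE ÷ BMR = 2303 ÷ 1157.5 = 1.99.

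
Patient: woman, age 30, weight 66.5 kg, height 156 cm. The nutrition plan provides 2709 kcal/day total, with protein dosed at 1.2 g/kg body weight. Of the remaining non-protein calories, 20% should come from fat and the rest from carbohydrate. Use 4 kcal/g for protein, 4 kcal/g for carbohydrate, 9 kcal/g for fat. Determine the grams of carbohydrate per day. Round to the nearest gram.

Protein = 1.2 × 66.5 = 79.8 g → 79.8 × 4 = 319.2 kcal.
Non-protein calories = 2709 − 319.2 = 2389.8 kcal.
Fat: 20% × 2389.8 = 477.96 kcal; carbohydrate: 1911.84 kcal.
Carbohydrate: 1911.84 kcal ÷ 4 kcal/g = 477.96 g.

478 g/day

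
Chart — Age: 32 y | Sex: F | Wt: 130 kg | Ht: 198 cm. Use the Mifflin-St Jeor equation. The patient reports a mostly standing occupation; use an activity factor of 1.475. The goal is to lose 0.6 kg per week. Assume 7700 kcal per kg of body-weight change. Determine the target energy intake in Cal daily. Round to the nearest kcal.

Mifflin-St Jeor (female): BMR = 10(130) + 6.25(198) − 5(32) − 161 = 1300 + 1237.5 − 160 − 161 = 2216.5 kcal/day.
TEE = 2216.5 × 1.475 = 3269.3375 kcal/day.
Required daily deficit = 0.6 × 7700 ÷ 7 = 660 kcal/day.
Target intake = 3269.3375 − 660 = 2609.3375 kcal/day.

2609 Cal daily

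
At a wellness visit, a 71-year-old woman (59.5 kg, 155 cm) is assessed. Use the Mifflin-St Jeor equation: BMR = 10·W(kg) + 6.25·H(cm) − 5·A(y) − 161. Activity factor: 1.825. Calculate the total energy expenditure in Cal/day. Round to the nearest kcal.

1912 Cal/day

Mifflin-St Jeor (female): BMR = 10(59.5) + 6.25(155) − 5(71) − 161 = 595 + 968.75 − 355 − 161 = 1047.75 kcal/day.
TEE = BMR × activity factor = 1047.75 × 1.825 = 1912.1438 kcal/day.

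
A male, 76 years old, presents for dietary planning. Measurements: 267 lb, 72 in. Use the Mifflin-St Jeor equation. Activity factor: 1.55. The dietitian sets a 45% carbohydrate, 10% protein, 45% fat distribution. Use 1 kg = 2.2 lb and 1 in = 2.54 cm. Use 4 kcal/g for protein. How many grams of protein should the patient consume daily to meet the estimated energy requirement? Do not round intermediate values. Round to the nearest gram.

77 g/day

Convert to metric: weight = 267 ÷ 2.2 = 121.3636 kg; height = 72 × 2.54 = 182.88 cm.
Mifflin-St Jeor (male): BMR = 10(121.3636) + 6.25(182.88) − 5(76) + 5 = 1213.6364 + 1143 − 380 + 5 = 1981.6364 kcal/day.
TEE = 1981.6364 × 1.55 = 3071.5364 kcal/day.
Protein energy = 10% × 3071.5364 = 307.1536 kcal.
Protein = 307.1536 ÷ 4 kcal/g = 76.7884 g.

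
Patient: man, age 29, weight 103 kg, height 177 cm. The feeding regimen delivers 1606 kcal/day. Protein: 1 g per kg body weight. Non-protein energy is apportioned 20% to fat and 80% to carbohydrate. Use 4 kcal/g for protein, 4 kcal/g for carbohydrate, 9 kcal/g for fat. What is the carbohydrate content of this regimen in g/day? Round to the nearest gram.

Protein = 1 × 103 = 103 g → 103 × 4 = 412 kcal.
Non-protein calories = 1606 − 412 = 1194 kcal.
Fat: 20% × 1194 = 238.8 kcal; carbohydrate: 955.2 kcal.
Carbohydrate: 955.2 kcal ÷ 4 kcal/g = 238.8 g.

239 g/day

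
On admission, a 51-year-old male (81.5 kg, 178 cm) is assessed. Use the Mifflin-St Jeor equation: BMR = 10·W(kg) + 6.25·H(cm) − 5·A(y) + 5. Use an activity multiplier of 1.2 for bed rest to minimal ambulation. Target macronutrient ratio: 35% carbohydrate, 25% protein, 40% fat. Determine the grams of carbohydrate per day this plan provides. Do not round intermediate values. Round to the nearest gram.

Mifflin-St Jeor (male): BMR = 10(81.5) + 6.25(178) − 5(51) + 5 = 815 + 1112.5 − 255 + 5 = 1677.5 kcal/day.
TEE = 1677.5 × 1.2 = 2013 kcal/day.
Carbohydrate energy = 35% × 2013 = 704.55 kcal.
Carbohydrate = 704.55 ÷ 4 kcal/g = 176.1375 g.

176 g/day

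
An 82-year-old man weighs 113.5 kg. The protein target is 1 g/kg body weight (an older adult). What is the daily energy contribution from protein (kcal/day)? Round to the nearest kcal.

454 kcal/day

Protein = 1 g/kg × 113.5 kg = 113.5 g/day.
Protein energy = 113.5 g × 4 kcal/g = 454 kcal/day.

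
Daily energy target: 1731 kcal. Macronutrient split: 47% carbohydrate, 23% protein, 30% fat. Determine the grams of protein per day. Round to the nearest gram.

100 g/day

Protein energy = 23% × 1731 = 398.13 kcal.
At 4 kcal/g: 398.13 ÷ 4 = 99.5325 g.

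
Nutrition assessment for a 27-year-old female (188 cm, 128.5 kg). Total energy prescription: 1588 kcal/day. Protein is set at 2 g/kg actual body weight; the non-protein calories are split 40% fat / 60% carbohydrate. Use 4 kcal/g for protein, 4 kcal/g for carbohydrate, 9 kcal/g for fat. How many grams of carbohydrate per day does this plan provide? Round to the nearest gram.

Protein = 2 × 128.5 = 257 g → 257 × 4 = 1028 kcal.
Non-protein calories = 1588 − 1028 = 560 kcal.
Fat: 40% × 560 = 224 kcal; carbohydrate: 336 kcal.
Carbohydrate: 336 kcal ÷ 4 kcal/g = 84 g.

84 g/day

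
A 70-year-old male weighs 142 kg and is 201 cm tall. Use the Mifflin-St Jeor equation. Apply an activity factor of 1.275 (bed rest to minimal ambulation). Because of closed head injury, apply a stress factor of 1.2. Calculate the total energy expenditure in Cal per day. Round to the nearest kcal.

3567 Cal per day

Mifflin-St Jeor (male): BMR = 10(142) + 6.25(201) − 5(70) + 5 = 1420 + 1256.25 − 350 + 5 = 2331.25 kcal/day.
TEE = BMR × activity factor = 2331.25 × 1.275 = 2972.3438 kcal/day.
Apply stress factor: 2972.3438 × 1.2 = 3566.8125 kcal/day.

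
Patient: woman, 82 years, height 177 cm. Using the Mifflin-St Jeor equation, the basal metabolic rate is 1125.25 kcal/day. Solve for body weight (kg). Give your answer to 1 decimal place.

1125.25 = 10·W + 6.25(177) − 5(82) − 161
10·W = 1125.25 − 535.25 = 590, so W = 59 kg.

59.0 kg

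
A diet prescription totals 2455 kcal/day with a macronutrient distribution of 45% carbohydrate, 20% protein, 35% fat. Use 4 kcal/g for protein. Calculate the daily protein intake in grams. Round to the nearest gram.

Protein energy = 20% × 2455 = 491 kcal.
At 4 kcal/g: 491 ÷ 4 = 122.75 g.

123 g/day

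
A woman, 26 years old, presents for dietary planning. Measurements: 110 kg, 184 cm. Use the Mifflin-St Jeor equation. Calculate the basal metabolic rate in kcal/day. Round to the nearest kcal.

Mifflin-St Jeor (female): BMR = 10(110) + 6.25(184) − 5(26) − 161 = 1100 + 1150 − 130 − 161 = 1959 kcal/day.

1959 kcal/day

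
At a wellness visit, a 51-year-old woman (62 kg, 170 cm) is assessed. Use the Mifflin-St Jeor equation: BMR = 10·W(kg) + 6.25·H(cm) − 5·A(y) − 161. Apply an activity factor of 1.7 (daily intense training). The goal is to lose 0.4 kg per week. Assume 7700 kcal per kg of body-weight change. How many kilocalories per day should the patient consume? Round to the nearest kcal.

Mifflin-St Jeor (female): BMR = 10(62) + 6.25(170) − 5(51) − 161 = 620 + 1062.5 − 255 − 161 = 1266.5 kcal/day.
TEE = 1266.5 × 1.7 = 2153.05 kcal/day.
Required daily deficit = 0.4 × 7700 ÷ 7 = 440 kcal/day.
Target intake = 2153.05 − 440 = 1713.05 kcal/day.

1713 kilocalories per day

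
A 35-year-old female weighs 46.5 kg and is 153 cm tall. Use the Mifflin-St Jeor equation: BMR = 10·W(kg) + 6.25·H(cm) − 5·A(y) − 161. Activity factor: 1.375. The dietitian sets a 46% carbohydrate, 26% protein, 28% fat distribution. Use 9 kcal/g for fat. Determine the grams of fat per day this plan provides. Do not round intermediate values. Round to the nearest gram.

46 g/day

Mifflin-St Jeor (female): BMR = 10(46.5) + 6.25(153) − 5(35) − 161 = 465 + 956.25 − 175 − 161 = 1085.25 kcal/day.
TEE = 1085.25 × 1.375 = 1492.2188 kcal/day.
Fat energy = 28% × 1492.2188 = 417.8213 kcal.
Fat = 417.8213 ÷ 9 kcal/g = 46.4246 g.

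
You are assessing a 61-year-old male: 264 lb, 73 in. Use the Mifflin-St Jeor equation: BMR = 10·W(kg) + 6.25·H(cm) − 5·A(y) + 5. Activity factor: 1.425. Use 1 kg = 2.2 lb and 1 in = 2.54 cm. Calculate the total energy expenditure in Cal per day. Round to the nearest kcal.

Convert to metric: weight = 264 ÷ 2.2 = 120 kg; height = 73 × 2.54 = 185.42 cm.
Mifflin-St Jeor (male): BMR = 10(120) + 6.25(185.42) − 5(61) + 5 = 1200 + 1158.875 − 305 + 5 = 2058.875 kcal/day.
TEE = BMR × activity factor = 2058.875 × 1.425 = 2933.8969 kcal/day.

2934 Cal per day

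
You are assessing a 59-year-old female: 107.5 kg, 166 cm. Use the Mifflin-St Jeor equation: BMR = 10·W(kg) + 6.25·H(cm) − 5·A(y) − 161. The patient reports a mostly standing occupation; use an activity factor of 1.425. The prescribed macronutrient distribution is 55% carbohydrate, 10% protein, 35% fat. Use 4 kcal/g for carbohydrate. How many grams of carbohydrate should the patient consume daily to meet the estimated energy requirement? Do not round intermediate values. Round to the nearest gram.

325 g/day

Mifflin-St Jeor (female): BMR = 10(107.5) + 6.25(166) − 5(59) − 161 = 1075 + 1037.5 − 295 − 161 = 1656.5 kcal/day.
TEE = 1656.5 × 1.425 = 2360.5125 kcal/day.
Carbohydrate energy = 55% × 2360.5125 = 1298.2819 kcal.
Carbohydrate = 1298.2819 ÷ 4 kcal/g = 324.5705 g.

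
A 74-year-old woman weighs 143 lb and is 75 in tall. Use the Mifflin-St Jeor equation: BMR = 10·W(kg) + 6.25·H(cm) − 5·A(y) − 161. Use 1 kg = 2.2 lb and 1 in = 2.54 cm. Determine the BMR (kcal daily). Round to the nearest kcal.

1310 kcal daily

Convert to metric: weight = 143 ÷ 2.2 = 65 kg; height = 75 × 2.54 = 190.5 cm.
Mifflin-St Jeor (female): BMR = 10(65) + 6.25(190.5) − 5(74) − 161 = 650 + 1190.625 − 370 − 161 = 1309.625 kcal/day.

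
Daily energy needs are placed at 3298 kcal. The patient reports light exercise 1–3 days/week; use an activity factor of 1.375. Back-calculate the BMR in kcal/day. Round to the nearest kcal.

2399 kcal/day

BMR = TEE ÷ activity factor = 3298 ÷ 1.375 = 2398.5455 kcal/day.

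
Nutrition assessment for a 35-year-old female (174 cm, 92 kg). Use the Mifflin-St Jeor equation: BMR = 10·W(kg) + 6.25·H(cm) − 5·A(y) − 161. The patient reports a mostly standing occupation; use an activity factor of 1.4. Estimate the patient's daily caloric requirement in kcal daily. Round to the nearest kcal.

2340 kcal daily

Mifflin-St Jeor (female): BMR = 10(92) + 6.25(174) − 5(35) − 161 = 920 + 1087.5 − 175 − 161 = 1671.5 kcal/day.
TEE = BMR × activity factor = 1671.5 × 1.4 = 2340.1 kcal/day.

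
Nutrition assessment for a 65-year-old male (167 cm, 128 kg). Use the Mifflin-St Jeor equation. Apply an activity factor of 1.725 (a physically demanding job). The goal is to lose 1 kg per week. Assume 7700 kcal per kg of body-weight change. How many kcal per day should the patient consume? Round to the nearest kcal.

2356 kcal per day

Mifflin-St Jeor (male): BMR = 10(128) + 6.25(167) − 5(65) + 5 = 1280 + 1043.75 − 325 + 5 = 2003.75 kcal/day.
TEE = 2003.75 × 1.725 = 3456.4688 kcal/day.
Required daily deficit = 1 × 7700 ÷ 7 = 1100 kcal/day.
Target intake = 3456.4688 − 1100 = 2356.4688 kcal/day.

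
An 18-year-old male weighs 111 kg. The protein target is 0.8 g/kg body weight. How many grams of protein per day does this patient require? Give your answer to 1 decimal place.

88.8 g/day

Protein = 0.8 g/kg × 111 kg = 88.8 g/day.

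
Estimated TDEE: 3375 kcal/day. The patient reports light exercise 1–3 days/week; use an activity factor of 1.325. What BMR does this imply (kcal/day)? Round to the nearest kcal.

BMR = TEE ÷ activity factor = 3375 ÷ 1.325 = 2547.1698 kcal/day.

2547 kcal/day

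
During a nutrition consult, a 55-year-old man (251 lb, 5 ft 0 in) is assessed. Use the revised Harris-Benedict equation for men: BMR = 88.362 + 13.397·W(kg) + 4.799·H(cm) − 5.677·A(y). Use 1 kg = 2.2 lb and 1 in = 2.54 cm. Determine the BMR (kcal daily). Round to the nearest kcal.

Convert to metric: weight = 251 ÷ 2.2 = 114.0909 kg; height = (5×12 + 0) × 2.54 = 60 × 2.54 = 152.4 cm.
Harris-Benedict: BMR = 88.362 + 13.397(114.0909) + 4.799(152.4) − 5.677(55) = 2035.9705 kcal/day.

2036 kcal daily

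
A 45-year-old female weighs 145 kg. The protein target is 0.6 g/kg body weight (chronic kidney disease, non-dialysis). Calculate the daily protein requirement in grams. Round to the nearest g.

87 g/day

Protein = 0.6 g/kg × 145 kg = 87 g/day.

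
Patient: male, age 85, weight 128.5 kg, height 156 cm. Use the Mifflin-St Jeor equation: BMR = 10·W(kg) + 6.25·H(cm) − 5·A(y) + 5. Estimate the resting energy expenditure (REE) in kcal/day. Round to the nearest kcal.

Mifflin-St Jeor (male): BMR = 10(128.5) + 6.25(156) − 5(85) + 5 = 1285 + 975 − 425 + 5 = 1840 kcal/day.

1840 kcal/day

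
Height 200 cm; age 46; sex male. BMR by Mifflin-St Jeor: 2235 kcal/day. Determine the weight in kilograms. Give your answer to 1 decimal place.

121.0 kg

2235 = 10·W + 6.25(200) − 5(46) + 5
10·W = 2235 − 1025 = 1210, so W = 121 kg.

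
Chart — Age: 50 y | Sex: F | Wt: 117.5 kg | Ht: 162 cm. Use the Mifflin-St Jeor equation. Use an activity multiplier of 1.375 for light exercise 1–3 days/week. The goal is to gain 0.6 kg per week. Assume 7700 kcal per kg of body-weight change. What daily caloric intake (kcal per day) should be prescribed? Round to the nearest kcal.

3103 kcal per day

Mifflin-St Jeor (female): BMR = 10(117.5) + 6.25(162) − 5(50) − 161 = 1175 + 1012.5 − 250 − 161 = 1776.5 kcal/day.
TEE = 1776.5 × 1.375 = 2442.6875 kcal/day.
Required daily surplus = 0.6 × 7700 ÷ 7 = 660 kcal/day.
Target intake = 2442.6875 + 660 = 3102.6875 kcal/day.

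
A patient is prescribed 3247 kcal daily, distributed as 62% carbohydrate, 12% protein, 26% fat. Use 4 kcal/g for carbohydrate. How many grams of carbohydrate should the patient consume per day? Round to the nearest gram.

503 g/day

Carbohydrate energy = 62% × 3247 = 2013.14 kcal.
At 4 kcal/g: 2013.14 ÷ 4 = 503.285 g.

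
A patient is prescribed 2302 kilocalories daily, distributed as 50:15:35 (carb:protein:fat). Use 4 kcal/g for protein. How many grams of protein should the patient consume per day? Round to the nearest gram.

Protein energy = 15% × 2302 = 345.3 kcal.
At 4 kcal/g: 345.3 ÷ 4 = 86.325 g.

86 g/day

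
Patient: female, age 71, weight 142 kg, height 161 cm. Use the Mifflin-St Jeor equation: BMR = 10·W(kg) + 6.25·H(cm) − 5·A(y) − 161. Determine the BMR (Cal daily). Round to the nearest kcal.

1910 Cal daily

Mifflin-St Jeor (female): BMR = 10(142) + 6.25(161) − 5(71) − 161 = 1420 + 1006.25 − 355 − 161 = 1910.25 kcal/day.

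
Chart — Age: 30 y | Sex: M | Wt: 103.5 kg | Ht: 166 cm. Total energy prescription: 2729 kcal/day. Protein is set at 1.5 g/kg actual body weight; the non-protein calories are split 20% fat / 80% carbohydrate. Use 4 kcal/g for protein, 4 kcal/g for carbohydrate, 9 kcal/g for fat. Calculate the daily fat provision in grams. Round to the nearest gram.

Protein = 1.5 × 103.5 = 155.25 g → 155.25 × 4 = 621 kcal.
Non-protein calories = 2729 − 621 = 2108 kcal.
Fat: 20% × 2108 = 421.6 kcal; carbohydrate: 1686.4 kcal.
Fat: 421.6 kcal ÷ 9 kcal/g = 46.8444 g.

47 g/day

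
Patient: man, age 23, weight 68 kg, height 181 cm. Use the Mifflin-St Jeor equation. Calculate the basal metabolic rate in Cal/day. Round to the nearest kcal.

1701 Cal/day

Mifflin-St Jeor (male): BMR = 10(68) + 6.25(181) − 5(23) + 5 = 680 + 1131.25 − 115 + 5 = 1701.25 kcal/day.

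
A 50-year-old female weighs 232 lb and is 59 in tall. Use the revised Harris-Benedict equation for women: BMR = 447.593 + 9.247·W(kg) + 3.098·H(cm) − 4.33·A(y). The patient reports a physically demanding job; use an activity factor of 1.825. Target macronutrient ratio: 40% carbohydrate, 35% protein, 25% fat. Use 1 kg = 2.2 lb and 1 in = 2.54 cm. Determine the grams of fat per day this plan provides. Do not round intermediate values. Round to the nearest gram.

Convert to metric: weight = 232 ÷ 2.2 = 105.4545 kg; height = 59 × 2.54 = 149.86 cm.
Harris-Benedict: BMR = 447.593 + 9.247(105.4545) + 3.098(149.86) − 4.33(50) = 1670.4975 kcal/day.
TEE = 1670.4975 × 1.825 = 3048.6579 kcal/day.
Fat energy = 25% × 3048.6579 = 762.1645 kcal.
Fat = 762.1645 ÷ 9 kcal/g = 84.6849 g.

85 g/day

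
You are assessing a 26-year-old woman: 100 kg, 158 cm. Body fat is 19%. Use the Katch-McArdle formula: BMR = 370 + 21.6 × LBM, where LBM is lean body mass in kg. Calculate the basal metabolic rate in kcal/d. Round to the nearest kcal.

LBM = 100 × (1 − 0.19) = 81 kg. Katch-McArdle: BMR = 370 + 21.6 × 81 = 2119.6 kcal/day.

2120 kcal/d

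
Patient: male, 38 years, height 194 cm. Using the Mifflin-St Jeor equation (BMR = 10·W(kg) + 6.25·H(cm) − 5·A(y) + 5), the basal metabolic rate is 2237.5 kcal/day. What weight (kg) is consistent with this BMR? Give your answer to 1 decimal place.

2237.5 = 10·W + 6.25(194) − 5(38) + 5
10·W = 2237.5 − 1027.5 = 1210, so W = 121 kg.

121.0 kg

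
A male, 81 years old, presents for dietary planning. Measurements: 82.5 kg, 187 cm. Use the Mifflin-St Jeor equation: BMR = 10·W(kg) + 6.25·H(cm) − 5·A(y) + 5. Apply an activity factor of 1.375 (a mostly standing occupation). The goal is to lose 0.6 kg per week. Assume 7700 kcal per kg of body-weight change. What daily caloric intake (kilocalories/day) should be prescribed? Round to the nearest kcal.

Mifflin-St Jeor (male): BMR = 10(82.5) + 6.25(187) − 5(81) + 5 = 825 + 1168.75 − 405 + 5 = 1593.75 kcal/day.
TEE = 1593.75 × 1.375 = 2191.4063 kcal/day.
Required daily deficit = 0.6 × 7700 ÷ 7 = 660 kcal/day.
Target intake = 2191.4063 − 660 = 1531.4063 kcal/day.

1531 kilocalories/day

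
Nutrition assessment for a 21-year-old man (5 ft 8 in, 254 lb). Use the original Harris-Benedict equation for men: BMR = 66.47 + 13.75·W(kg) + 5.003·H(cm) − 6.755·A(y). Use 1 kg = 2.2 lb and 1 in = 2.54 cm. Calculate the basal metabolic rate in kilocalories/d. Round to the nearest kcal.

2376 kilocalories/d

Convert to metric: weight = 254 ÷ 2.2 = 115.4545 kg; height = (5×12 + 8) × 2.54 = 68 × 2.54 = 172.72 cm.
Harris-Benedict: BMR = 66.47 + 13.75(115.4545) + 5.003(172.72) − 6.755(21) = 2376.2332 kcal/day.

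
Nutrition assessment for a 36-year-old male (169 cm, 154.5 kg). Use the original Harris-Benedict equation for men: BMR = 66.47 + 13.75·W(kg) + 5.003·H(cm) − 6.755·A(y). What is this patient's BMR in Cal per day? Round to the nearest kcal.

Harris-Benedict: BMR = 66.47 + 13.75(154.5) + 5.003(169) − 6.755(36) = 2793.172 kcal/day.

2793 Cal per day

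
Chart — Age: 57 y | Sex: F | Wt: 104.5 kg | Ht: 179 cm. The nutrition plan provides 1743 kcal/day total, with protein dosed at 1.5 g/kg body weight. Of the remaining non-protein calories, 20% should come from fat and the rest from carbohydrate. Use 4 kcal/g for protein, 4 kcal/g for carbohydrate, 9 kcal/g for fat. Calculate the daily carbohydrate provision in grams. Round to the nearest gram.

Protein = 1.5 × 104.5 = 156.75 g → 156.75 × 4 = 627 kcal.
Non-protein calories = 1743 − 627 = 1116 kcal.
Fat: 20% × 1116 = 223.2 kcal; carbohydrate: 892.8 kcal.
Carbohydrate: 892.8 kcal ÷ 4 kcal/g = 223.2 g.

223 g/day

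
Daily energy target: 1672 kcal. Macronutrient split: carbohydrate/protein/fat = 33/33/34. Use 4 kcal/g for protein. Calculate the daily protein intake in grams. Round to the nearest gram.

138 g/day

Protein energy = 33% × 1672 = 551.76 kcal.
At 4 kcal/g: 551.76 ÷ 4 = 137.94 g.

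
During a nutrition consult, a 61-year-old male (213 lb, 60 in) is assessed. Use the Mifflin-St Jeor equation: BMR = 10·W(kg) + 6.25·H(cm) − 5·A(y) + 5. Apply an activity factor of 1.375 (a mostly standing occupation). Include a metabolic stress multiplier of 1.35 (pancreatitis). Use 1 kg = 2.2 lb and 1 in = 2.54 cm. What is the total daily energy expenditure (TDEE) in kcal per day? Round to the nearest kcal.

3008 kcal per day

Convert to metric: weight = 213 ÷ 2.2 = 96.8182 kg; height = 60 × 2.54 = 152.4 cm.
Mifflin-St Jeor (male): BMR = 10(96.8182) + 6.25(152.4) − 5(61) + 5 = 968.1818 + 952.5 − 305 + 5 = 1620.6818 kcal/day.
TEE = BMR × activity factor = 1620.6818 × 1.375 = 2228.4375 kcal/day.
Apply stress factor: 2228.4375 × 1.35 = 3008.3906 kcal/day.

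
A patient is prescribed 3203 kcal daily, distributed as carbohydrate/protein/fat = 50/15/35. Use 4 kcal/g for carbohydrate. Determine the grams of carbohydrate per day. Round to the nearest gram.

Carbohydrate energy = 50% × 3203 = 1601.5 kcal.
At 4 kcal/g: 1601.5 ÷ 4 = 400.375 g.

400 g/day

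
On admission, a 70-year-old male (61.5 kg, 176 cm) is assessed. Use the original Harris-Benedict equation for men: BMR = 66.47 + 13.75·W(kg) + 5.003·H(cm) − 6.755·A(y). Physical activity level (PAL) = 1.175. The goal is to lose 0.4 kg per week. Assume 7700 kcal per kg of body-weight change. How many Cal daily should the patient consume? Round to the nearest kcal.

1111 Cal daily

Harris-Benedict: BMR = 66.47 + 13.75(61.5) + 5.003(176) − 6.755(70) = 1319.773 kcal/day.
TEE = 1319.773 × 1.175 = 1550.7333 kcal/day.
Required daily deficit = 0.4 × 7700 ÷ 7 = 440 kcal/day.
Target intake = 1550.7333 − 440 = 1110.7333 kcal/day.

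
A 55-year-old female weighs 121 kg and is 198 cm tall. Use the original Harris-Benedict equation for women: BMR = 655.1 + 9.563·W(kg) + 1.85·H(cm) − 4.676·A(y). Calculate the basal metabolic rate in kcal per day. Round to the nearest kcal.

1921 kcal per day

Harris-Benedict: BMR = 655.1 + 9.563(121) + 1.85(198) − 4.676(55) = 1921.343 kcal/day.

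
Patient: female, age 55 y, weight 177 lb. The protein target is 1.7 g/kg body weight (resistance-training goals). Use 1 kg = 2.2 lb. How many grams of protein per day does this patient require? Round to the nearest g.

137 g/day

Weight in kg = 177 ÷ 2.2 = 80.4545 kg.
Protein = 1.7 g/kg × 80.4545 kg = 136.7727 g/day.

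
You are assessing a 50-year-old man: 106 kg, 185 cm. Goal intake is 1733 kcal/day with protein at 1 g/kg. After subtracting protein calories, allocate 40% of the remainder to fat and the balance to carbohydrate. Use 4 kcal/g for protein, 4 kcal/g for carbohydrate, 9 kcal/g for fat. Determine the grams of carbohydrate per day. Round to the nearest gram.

Protein = 1 × 106 = 106 g → 106 × 4 = 424 kcal.
Non-protein calories = 1733 − 424 = 1309 kcal.
Fat: 40% × 1309 = 523.6 kcal; carbohydrate: 785.4 kcal.
Carbohydrate: 785.4 kcal ÷ 4 kcal/g = 196.35 g.

196 g/day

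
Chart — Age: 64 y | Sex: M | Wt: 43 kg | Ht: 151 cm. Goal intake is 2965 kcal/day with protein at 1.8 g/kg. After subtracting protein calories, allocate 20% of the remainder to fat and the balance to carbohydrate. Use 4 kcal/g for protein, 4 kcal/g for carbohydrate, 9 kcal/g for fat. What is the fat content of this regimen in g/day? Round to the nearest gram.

Protein = 1.8 × 43 = 77.4 g → 77.4 × 4 = 309.6 kcal.
Non-protein calories = 2965 − 309.6 = 2655.4 kcal.
Fat: 20% × 2655.4 = 531.08 kcal; carbohydrate: 2124.32 kcal.
Fat: 531.08 kcal ÷ 9 kcal/g = 59.0089 g.

59 g/day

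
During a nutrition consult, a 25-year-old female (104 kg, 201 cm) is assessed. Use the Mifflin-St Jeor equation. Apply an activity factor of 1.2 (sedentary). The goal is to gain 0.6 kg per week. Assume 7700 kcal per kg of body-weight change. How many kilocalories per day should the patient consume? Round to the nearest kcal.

3072 kilocalories per day

Mifflin-St Jeor (female): BMR = 10(104) + 6.25(201) − 5(25) − 161 = 1040 + 1256.25 − 125 − 161 = 2010.25 kcal/day.
TEE = 2010.25 × 1.2 = 2412.3 kcal/day.
Required daily surplus = 0.6 × 7700 ÷ 7 = 660 kcal/day.
Target intake = 2412.3 + 660 = 3072.3 kcal/day.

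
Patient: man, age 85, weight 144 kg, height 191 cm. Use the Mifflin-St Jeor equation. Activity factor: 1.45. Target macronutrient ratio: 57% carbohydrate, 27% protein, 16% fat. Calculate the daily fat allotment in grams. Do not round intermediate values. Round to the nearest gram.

Mifflin-St Jeor (male): BMR = 10(144) + 6.25(191) − 5(85) + 5 = 1440 + 1193.75 − 425 + 5 = 2213.75 kcal/day.
TEE = 2213.75 × 1.45 = 3209.9375 kcal/day.
Fat energy = 16% × 3209.9375 = 513.59 kcal.
Fat = 513.59 ÷ 9 kcal/g = 57.0656 g.

57 g/day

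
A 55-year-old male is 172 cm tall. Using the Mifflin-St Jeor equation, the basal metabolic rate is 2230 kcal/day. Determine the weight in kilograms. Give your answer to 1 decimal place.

2230 = 10·W + 6.25(172) − 5(55) + 5
10·W = 2230 − 805 = 1425, so W = 142.5 kg.

142.5 kg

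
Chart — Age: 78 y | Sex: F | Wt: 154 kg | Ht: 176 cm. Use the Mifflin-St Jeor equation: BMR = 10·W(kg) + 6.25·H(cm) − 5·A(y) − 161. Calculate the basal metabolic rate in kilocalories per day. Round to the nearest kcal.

Mifflin-St Jeor (female): BMR = 10(154) + 6.25(176) − 5(78) − 161 = 1540 + 1100 − 390 − 161 = 2089 kcal/day.

2089 kilocalories per day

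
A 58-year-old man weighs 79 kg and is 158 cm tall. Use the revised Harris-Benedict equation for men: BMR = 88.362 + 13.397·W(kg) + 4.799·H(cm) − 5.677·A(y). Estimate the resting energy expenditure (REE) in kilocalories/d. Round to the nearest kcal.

Harris-Benedict: BMR = 88.362 + 13.397(79) + 4.799(158) − 5.677(58) = 1575.701 kcal/day.

1576 kilocalories/d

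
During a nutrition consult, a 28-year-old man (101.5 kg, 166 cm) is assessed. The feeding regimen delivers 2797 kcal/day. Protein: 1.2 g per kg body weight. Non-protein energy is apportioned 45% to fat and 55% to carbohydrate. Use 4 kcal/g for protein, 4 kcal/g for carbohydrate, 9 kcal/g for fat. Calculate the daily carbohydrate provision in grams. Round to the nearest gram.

318 g/day

Protein = 1.2 × 101.5 = 121.8 g → 121.8 × 4 = 487.2 kcal.
Non-protein calories = 2797 − 487.2 = 2309.8 kcal.
Fat: 45% × 2309.8 = 1039.41 kcal; carbohydrate: 1270.39 kcal.
Carbohydrate: 1270.39 kcal ÷ 4 kcal/g = 317.5975 g.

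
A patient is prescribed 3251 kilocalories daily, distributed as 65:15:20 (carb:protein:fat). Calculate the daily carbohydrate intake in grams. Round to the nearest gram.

528 g/day

Carbohydrate energy = 65% × 3251 = 2113.15 kcal.
At 4 kcal/g: 2113.15 ÷ 4 = 528.2875 g.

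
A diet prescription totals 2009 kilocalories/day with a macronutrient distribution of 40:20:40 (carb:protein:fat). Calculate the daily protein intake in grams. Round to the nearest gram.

Protein energy = 20% × 2009 = 401.8 kcal.
At 4 kcal/g: 401.8 ÷ 4 = 100.45 g.

100 g/day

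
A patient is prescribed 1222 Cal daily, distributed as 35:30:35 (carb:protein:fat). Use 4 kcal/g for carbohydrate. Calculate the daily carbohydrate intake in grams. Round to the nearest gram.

107 g/day

Carbohydrate energy = 35% × 1222 = 427.7 kcal.
At 4 kcal/g: 427.7 ÷ 4 = 106.925 g.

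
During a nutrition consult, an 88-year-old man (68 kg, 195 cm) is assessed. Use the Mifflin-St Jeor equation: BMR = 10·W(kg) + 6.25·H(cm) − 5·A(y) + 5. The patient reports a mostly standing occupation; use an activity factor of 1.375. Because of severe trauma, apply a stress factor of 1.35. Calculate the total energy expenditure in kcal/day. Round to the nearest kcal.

2717 kcal/day

Mifflin-St Jeor (male): BMR = 10(68) + 6.25(195) − 5(88) + 5 = 680 + 1218.75 − 440 + 5 = 1463.75 kcal/day.
TEE = BMR × activity factor = 1463.75 × 1.375 = 2012.6563 kcal/day.
Apply stress factor: 2012.6563 × 1.35 = 2717.0859 kcal/day.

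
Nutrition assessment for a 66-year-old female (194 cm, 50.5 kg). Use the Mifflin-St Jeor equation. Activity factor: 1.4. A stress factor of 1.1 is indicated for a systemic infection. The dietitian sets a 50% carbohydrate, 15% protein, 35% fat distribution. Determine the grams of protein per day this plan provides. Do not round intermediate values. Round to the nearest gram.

Mifflin-St Jeor (female): BMR = 10(50.5) + 6.25(194) − 5(66) − 161 = 505 + 1212.5 − 330 − 161 = 1226.5 kcal/day.
TEE = 1226.5 × 1.4 = 1717.1 kcal/day.
With stress factor 1.1: 1717.1 × 1.1 = 1888.81 kcal/day.
Protein energy = 15% × 1888.81 = 283.3215 kcal.
Protein = 283.3215 ÷ 4 kcal/g = 70.8304 g.

71 g/day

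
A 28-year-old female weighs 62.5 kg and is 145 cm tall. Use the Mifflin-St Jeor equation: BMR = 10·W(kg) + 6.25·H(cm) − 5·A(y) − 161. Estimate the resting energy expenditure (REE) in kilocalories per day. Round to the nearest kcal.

1230 kilocalories per day

Mifflin-St Jeor (female): BMR = 10(62.5) + 6.25(145) − 5(28) − 161 = 625 + 906.25 − 140 − 161 = 1230.25 kcal/day.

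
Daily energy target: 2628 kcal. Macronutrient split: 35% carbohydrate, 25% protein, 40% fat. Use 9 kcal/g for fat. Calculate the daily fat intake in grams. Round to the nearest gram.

Fat energy = 40% × 2628 = 1051.2 kcal.
At 9 kcal/g: 1051.2 ÷ 9 = 116.8 g.

117 g/day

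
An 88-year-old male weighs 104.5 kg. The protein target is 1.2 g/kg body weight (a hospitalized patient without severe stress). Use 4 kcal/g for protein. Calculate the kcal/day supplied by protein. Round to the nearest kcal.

502 kcal/day

Protein = 1.2 g/kg × 104.5 kg = 125.4 g/day.
Protein energy = 125.4 g × 4 kcal/g = 501.6 kcal/day.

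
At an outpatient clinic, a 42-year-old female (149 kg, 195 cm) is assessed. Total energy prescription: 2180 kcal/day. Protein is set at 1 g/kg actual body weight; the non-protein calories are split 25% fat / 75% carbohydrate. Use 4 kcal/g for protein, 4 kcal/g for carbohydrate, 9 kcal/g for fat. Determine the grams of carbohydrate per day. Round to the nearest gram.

Protein = 1 × 149 = 149 g → 149 × 4 = 596 kcal.
Non-protein calories = 2180 − 596 = 1584 kcal.
Fat: 25% × 1584 = 396 kcal; carbohydrate: 1188 kcal.
Carbohydrate: 1188 kcal ÷ 4 kcal/g = 297 g.

297 g/day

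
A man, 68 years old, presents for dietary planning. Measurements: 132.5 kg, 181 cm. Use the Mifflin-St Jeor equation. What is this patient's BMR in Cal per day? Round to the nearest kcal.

Mifflin-St Jeor (male): BMR = 10(132.5) + 6.25(181) − 5(68) + 5 = 1325 + 1131.25 − 340 + 5 = 2121.25 kcal/day.

2121 Cal per day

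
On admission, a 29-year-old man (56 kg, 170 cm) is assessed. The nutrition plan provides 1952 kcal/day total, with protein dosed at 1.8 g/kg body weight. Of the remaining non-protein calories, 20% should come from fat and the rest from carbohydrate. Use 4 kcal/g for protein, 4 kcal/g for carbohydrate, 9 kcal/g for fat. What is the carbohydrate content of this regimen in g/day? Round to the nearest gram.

310 g/day

Protein = 1.8 × 56 = 100.8 g → 100.8 × 4 = 403.2 kcal.
Non-protein calories = 1952 − 403.2 = 1548.8 kcal.
Fat: 20% × 1548.8 = 309.76 kcal; carbohydrate: 1239.04 kcal.
Carbohydrate: 1239.04 kcal ÷ 4 kcal/g = 309.76 g.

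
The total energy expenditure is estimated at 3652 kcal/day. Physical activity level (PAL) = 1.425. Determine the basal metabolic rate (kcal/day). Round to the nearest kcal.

2563 kcal/day

BMR = TEE ÷ activity factor = 3652 ÷ 1.425 = 2562.807 kcal/day.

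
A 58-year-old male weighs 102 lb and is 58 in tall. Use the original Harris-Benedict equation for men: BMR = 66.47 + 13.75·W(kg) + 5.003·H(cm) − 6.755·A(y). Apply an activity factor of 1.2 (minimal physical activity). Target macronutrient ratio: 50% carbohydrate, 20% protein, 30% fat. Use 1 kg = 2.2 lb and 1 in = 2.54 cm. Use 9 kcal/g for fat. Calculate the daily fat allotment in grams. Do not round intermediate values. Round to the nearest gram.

42 g/day

Convert to metric: weight = 102 ÷ 2.2 = 46.3636 kg; height = 58 × 2.54 = 147.32 cm.
Harris-Benedict: BMR = 66.47 + 13.75(46.3636) + 5.003(147.32) − 6.755(58) = 1049.222 kcal/day.
TEE = 1049.222 × 1.2 = 1259.0664 kcal/day.
Fat energy = 30% × 1259.0664 = 377.7199 kcal.
Fat = 377.7199 ÷ 9 kcal/g = 41.9689 g.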